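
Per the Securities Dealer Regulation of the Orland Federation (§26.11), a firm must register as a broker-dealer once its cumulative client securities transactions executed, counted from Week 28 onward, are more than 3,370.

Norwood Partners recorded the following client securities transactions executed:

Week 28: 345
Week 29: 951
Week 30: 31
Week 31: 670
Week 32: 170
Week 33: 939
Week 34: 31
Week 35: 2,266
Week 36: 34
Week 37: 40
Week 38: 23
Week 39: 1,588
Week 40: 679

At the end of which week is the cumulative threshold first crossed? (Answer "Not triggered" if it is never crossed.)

Week 35

Through Week 28: 345
Through Week 29: 1,296
Through Week 30: 1,327
Through Week 31: 1,997
Through Week 32: 2,167
Through Week 33: 3,106
Through Week 34: 3,137
Through Week 35: 5,403 ← exceeds threshold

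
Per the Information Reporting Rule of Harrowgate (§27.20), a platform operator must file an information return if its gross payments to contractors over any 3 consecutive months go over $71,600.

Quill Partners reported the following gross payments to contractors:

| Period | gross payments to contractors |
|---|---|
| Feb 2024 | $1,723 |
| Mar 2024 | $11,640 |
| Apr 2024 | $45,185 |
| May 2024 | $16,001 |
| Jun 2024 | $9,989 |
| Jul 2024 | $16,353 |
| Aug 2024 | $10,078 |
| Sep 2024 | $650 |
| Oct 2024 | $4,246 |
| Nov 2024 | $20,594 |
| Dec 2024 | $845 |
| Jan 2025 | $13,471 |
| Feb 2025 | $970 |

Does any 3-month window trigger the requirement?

Yes

Feb 2024–Apr 2024: $1,723 + $11,640 + $45,185 = $58,548 (under)
Mar 2024–May 2024: $11,640 + $45,185 + $16,001 = $72,826 (over)
Apr 2024–Jun 2024: $45,185 + $16,001 + $9,989 = $71,175 (under)
May 2024–Jul 2024: $16,001 + $9,989 + $16,353 = $42,343 (under)
Jun 2024–Aug 2024: $9,989 + $16,353 + $10,078 = $36,420 (under)
Jul 2024–Sep 2024: $16,353 + $10,078 + $650 = $27,081 (under)
Aug 2024–Oct 2024: $10,078 + $650 + $4,246 = $14,974 (under)
Sep 2024–Nov 2024: $650 + $4,246 + $20,594 = $25,490 (under)
Oct 2024–Dec 2024: $4,246 + $20,594 + $845 = $25,685 (under)
Nov 2024–Jan 2025: $20,594 + $845 + $13,471 = $34,910 (under)
Dec 2024–Feb 2025: $845 + $13,471 + $970 = $15,286 (under)
At least one window exceeds $71,600.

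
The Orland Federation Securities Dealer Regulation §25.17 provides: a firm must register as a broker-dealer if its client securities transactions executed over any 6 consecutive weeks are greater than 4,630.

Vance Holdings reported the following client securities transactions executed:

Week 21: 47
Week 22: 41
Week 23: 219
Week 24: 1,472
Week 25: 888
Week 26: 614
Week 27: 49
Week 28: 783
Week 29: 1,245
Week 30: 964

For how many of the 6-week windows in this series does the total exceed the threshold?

Week 21–Week 26: 47 + 41 + 219 + 1,472 + 888 + 614 = 3,281 (under)
Week 22–Week 27: 41 + 219 + 1,472 + 888 + 614 + 49 = 3,283 (under)
Week 23–Week 28: 219 + 1,472 + 888 + 614 + 49 + 783 = 4,025 (under)
Week 24–Week 29: 1,472 + 888 + 614 + 49 + 783 + 1,245 = 5,051 (over)
Week 25–Week 30: 888 + 614 + 49 + 783 + 1,245 + 964 = 4,543 (under)
1 window exceeds the threshold.

1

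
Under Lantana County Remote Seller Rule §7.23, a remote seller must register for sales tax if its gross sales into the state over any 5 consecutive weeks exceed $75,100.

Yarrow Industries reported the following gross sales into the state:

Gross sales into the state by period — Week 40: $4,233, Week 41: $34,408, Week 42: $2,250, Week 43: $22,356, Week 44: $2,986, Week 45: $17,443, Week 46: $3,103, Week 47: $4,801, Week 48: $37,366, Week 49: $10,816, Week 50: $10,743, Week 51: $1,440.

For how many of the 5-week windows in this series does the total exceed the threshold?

Week 40–Week 44: $4,233 + $34,408 + $2,250 + $22,356 + $2,986 = $66,233 (under)
Week 41–Week 45: $34,408 + $2,250 + $22,356 + $2,986 + $17,443 = $79,443 (over)
Week 42–Week 46: $2,250 + $22,356 + $2,986 + $17,443 + $3,103 = $48,138 (under)
Week 43–Week 47: $22,356 + $2,986 + $17,443 + $3,103 + $4,801 = $50,689 (under)
Week 44–Week 48: $2,986 + $17,443 + $3,103 + $4,801 + $37,366 = $65,699 (under)
Week 45–Week 49: $17,443 + $3,103 + $4,801 + $37,366 + $10,816 = $73,529 (under)
Week 46–Week 50: $3,103 + $4,801 + $37,366 + $10,816 + $10,743 = $66,829 (under)
Week 47–Week 51: $4,801 + $37,366 + $10,816 + $10,743 + $1,440 = $65,166 (under)
1 window exceeds the threshold.

1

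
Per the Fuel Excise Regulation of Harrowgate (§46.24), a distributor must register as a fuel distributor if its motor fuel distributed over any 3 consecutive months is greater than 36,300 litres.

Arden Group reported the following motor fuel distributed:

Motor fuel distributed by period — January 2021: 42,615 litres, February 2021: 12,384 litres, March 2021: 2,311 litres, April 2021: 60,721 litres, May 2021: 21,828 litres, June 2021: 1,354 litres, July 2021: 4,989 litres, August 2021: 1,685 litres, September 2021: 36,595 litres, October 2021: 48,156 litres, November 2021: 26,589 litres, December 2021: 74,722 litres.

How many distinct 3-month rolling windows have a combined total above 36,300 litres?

8

January 2021–March 2021: 42,615 litres + 12,384 litres + 2,311 litres = 57,310 litres (over)
February 2021–April 2021: 12,384 litres + 2,311 litres + 60,721 litres = 75,416 litres (over)
March 2021–May 2021: 2,311 litres + 60,721 litres + 21,828 litres = 84,860 litres (over)
April 2021–June 2021: 60,721 litres + 21,828 litres + 1,354 litres = 83,903 litres (over)
May 2021–July 2021: 21,828 litres + 1,354 litres + 4,989 litres = 28,171 litres (under)
June 2021–August 2021: 1,354 litres + 4,989 litres + 1,685 litres = 8,028 litres (under)
July 2021–September 2021: 4,989 litres + 1,685 litres + 36,595 litres = 43,269 litres (over)
August 2021–October 2021: 1,685 litres + 36,595 litres + 48,156 litres = 86,436 litres (over)
September 2021–November 2021: 36,595 litres + 48,156 litres + 26,589 litres = 111,340 litres (over)
October 2021–December 2021: 48,156 litres + 26,589 litres + 74,722 litres = 149,467 litres (over)
8 windows exceed the threshold.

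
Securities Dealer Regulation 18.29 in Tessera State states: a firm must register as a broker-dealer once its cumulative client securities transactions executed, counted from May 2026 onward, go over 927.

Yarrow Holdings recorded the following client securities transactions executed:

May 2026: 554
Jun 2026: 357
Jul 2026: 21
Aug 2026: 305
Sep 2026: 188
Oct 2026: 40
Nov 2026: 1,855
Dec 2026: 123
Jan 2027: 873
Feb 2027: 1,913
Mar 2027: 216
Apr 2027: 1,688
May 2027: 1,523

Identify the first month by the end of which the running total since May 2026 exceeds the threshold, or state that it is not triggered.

Jul 2026

Through May 2026: 554
Through Jun 2026: 911
Through Jul 2026: 932 ← exceeds threshold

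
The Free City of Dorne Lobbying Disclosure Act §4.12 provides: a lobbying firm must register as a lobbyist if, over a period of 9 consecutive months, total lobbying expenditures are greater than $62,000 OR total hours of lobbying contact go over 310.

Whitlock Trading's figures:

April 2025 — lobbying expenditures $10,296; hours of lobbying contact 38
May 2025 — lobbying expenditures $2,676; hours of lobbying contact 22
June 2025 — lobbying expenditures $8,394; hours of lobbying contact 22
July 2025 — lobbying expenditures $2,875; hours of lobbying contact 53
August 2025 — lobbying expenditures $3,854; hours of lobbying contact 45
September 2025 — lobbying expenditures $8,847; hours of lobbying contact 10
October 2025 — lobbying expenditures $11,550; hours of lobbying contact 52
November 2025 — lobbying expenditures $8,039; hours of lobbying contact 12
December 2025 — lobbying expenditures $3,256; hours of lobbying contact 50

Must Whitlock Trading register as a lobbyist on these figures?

No

Total lobbying expenditures: $10,296 + $2,676 + $8,394 + $2,875 + $3,854 + $8,847 + $11,550 + $8,039 + $3,256 = $59,787 (≤ $62,000).
Total hours of lobbying contact: 38 + 22 + 22 + 53 + 45 + 10 + 52 + 12 + 50 = 304 (≤ 310).
The test is 'or': neither threshold is exceeded.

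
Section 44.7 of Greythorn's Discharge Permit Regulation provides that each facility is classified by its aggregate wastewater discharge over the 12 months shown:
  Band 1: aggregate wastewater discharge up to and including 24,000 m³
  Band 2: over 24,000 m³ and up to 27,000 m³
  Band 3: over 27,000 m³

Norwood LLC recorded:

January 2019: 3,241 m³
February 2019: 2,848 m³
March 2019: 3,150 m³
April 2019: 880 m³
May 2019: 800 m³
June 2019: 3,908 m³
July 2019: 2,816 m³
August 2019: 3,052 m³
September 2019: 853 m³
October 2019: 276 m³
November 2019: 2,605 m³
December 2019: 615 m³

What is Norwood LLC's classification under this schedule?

Band 2

Aggregate wastewater discharge: 3,241 m³ + 2,848 m³ + 3,150 m³ + 880 m³ + 800 m³ + 3,908 m³ + 2,816 m³ + 3,052 m³ + 853 m³ + 276 m³ + 2,605 m³ + 615 m³ = 25,044 m³.
24,000 m³ < 25,044 m³ ≤ 27,000 m³, so Band 2 applies.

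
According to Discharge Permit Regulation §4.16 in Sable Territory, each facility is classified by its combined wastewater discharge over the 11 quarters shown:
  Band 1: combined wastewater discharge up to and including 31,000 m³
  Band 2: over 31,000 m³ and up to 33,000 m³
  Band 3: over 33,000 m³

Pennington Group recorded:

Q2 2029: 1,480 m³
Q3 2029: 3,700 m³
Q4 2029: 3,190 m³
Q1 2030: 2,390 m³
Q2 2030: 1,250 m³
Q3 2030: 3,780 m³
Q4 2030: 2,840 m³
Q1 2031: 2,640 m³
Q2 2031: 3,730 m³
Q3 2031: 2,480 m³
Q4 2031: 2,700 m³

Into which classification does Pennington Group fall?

Band 1

Combined wastewater discharge: 1,480 m³ + 3,700 m³ + 3,190 m³ + 2,390 m³ + 1,250 m³ + 3,780 m³ + 2,840 m³ + 2,640 m³ + 3,730 m³ + 2,480 m³ + 2,700 m³ = 30,180 m³.
30,180 m³ ≤ 31,000 m³, so Band 1 applies.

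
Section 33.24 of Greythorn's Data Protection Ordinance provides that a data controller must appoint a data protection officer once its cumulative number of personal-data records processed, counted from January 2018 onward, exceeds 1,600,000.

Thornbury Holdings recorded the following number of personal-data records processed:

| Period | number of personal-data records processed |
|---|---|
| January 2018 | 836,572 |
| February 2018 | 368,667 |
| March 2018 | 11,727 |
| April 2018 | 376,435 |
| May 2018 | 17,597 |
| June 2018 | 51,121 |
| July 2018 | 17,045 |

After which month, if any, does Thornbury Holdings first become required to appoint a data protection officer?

May 2018

Through January 2018: 836,572
Through February 2018: 1,205,239
Through March 2018: 1,216,966
Through April 2018: 1,593,401
Through May 2018: 1,610,998 ← exceeds threshold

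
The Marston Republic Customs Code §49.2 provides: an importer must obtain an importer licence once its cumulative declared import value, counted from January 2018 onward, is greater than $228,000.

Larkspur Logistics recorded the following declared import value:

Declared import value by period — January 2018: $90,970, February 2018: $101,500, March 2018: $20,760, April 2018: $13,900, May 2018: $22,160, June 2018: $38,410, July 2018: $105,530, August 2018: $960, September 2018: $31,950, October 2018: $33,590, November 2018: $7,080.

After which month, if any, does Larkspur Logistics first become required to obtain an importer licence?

Through January 2018: $90,970
Through February 2018: $192,470
Through March 2018: $213,230
Through April 2018: $227,130
Through May 2018: $249,290 ← exceeds threshold

May 2018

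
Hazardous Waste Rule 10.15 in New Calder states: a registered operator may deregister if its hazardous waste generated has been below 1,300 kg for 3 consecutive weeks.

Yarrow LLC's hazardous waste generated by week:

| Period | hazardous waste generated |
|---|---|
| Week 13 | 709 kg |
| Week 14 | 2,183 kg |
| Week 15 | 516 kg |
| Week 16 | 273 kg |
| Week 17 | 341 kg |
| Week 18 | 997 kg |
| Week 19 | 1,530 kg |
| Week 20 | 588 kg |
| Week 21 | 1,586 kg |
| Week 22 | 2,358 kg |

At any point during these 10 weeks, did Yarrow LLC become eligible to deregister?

Weeks below 1,300 kg: Week 13, Week 15, Week 16, Week 17, Week 18, Week 20.
Longest run of consecutive weeks below the threshold: 4.
4 ≥ 3, so Yarrow LLC became eligible.

Yes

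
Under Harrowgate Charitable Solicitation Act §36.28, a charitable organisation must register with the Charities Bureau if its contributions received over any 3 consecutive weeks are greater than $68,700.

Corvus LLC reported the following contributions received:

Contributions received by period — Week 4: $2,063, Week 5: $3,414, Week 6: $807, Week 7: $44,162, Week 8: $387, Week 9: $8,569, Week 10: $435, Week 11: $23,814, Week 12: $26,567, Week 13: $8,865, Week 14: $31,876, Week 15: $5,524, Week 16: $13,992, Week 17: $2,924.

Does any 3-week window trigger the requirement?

No

Week 4–Week 6: $2,063 + $3,414 + $807 = $6,284 (under)
Week 5–Week 7: $3,414 + $807 + $44,162 = $48,383 (under)
Week 6–Week 8: $807 + $44,162 + $387 = $45,356 (under)
Week 7–Week 9: $44,162 + $387 + $8,569 = $53,118 (under)
Week 8–Week 10: $387 + $8,569 + $435 = $9,391 (under)
Week 9–Week 11: $8,569 + $435 + $23,814 = $32,818 (under)
Week 10–Week 12: $435 + $23,814 + $26,567 = $50,816 (under)
Week 11–Week 13: $23,814 + $26,567 + $8,865 = $59,246 (under)
Week 12–Week 14: $26,567 + $8,865 + $31,876 = $67,308 (under)
Week 13–Week 15: $8,865 + $31,876 + $5,524 = $46,265 (under)
Week 14–Week 16: $31,876 + $5,524 + $13,992 = $51,392 (under)
Week 15–Week 17: $5,524 + $13,992 + $2,924 = $22,440 (under)
No window exceeds $68,700.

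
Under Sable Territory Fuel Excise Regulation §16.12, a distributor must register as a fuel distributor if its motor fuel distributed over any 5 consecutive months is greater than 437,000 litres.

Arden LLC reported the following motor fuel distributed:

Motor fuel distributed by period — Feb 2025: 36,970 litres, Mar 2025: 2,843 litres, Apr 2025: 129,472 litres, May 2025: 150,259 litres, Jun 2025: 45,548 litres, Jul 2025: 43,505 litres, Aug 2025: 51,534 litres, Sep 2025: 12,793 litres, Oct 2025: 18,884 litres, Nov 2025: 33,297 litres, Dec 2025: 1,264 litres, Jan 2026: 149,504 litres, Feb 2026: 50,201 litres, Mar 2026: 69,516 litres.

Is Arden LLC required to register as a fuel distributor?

Feb 2025–Jun 2025: 36,970 litres + 2,843 litres + 129,472 litres + 150,259 litres + 45,548 litres = 365,092 litres (under)
Mar 2025–Jul 2025: 2,843 litres + 129,472 litres + 150,259 litres + 45,548 litres + 43,505 litres = 371,627 litres (under)
Apr 2025–Aug 2025: 129,472 litres + 150,259 litres + 45,548 litres + 43,505 litres + 51,534 litres = 420,318 litres (under)
May 2025–Sep 2025: 150,259 litres + 45,548 litres + 43,505 litres + 51,534 litres + 12,793 litres = 303,639 litres (under)
Jun 2025–Oct 2025: 45,548 litres + 43,505 litres + 51,534 litres + 12,793 litres + 18,884 litres = 172,264 litres (under)
Jul 2025–Nov 2025: 43,505 litres + 51,534 litres + 12,793 litres + 18,884 litres + 33,297 litres = 160,013 litres (under)
Aug 2025–Dec 2025: 51,534 litres + 12,793 litres + 18,884 litres + 33,297 litres + 1,264 litres = 117,772 litres (under)
Sep 2025–Jan 2026: 12,793 litres + 18,884 litres + 33,297 litres + 1,264 litres + 149,504 litres = 215,742 litres (under)
Oct 2025–Feb 2026: 18,884 litres + 33,297 litres + 1,264 litres + 149,504 litres + 50,201 litres = 253,150 litres (under)
Nov 2025–Mar 2026: 33,297 litres + 1,264 litres + 149,504 litres + 50,201 litres + 69,516 litres = 303,782 litres (under)
No window exceeds 437,000 litres.

No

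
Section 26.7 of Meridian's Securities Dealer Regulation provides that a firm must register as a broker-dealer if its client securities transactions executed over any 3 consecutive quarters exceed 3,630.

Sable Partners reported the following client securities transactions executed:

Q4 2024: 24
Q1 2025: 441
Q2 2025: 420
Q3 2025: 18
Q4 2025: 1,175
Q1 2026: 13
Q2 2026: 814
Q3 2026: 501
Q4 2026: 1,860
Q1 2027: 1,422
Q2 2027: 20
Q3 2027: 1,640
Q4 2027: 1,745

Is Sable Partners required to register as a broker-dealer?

Yes

Q4 2024–Q2 2025: 24 + 441 + 420 = 885 (under)
Q1 2025–Q3 2025: 441 + 420 + 18 = 879 (under)
Q2 2025–Q4 2025: 420 + 18 + 1,175 = 1,613 (under)
Q3 2025–Q1 2026: 18 + 1,175 + 13 = 1,206 (under)
Q4 2025–Q2 2026: 1,175 + 13 + 814 = 2,002 (under)
Q1 2026–Q3 2026: 13 + 814 + 501 = 1,328 (under)
Q2 2026–Q4 2026: 814 + 501 + 1,860 = 3,175 (under)
Q3 2026–Q1 2027: 501 + 1,860 + 1,422 = 3,783 (over)
Q4 2026–Q2 2027: 1,860 + 1,422 + 20 = 3,302 (under)
Q1 2027–Q3 2027: 1,422 + 20 + 1,640 = 3,082 (under)
Q2 2027–Q4 2027: 20 + 1,640 + 1,745 = 3,405 (under)
At least one window exceeds 3,630.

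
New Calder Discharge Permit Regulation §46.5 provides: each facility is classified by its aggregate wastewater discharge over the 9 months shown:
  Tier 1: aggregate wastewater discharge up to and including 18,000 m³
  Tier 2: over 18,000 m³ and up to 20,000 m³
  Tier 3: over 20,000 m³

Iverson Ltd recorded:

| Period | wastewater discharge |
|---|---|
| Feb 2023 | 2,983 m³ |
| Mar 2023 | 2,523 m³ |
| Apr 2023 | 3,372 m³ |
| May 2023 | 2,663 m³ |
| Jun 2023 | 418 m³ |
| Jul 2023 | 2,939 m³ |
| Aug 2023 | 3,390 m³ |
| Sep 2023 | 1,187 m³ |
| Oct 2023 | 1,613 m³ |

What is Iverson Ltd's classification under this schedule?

Aggregate wastewater discharge: 2,983 m³ + 2,523 m³ + 3,372 m³ + 2,663 m³ + 418 m³ + 2,939 m³ + 3,390 m³ + 1,187 m³ + 1,613 m³ = 21,088 m³.
21,088 m³ > 20,000 m³, so Tier 3 applies.

Tier 3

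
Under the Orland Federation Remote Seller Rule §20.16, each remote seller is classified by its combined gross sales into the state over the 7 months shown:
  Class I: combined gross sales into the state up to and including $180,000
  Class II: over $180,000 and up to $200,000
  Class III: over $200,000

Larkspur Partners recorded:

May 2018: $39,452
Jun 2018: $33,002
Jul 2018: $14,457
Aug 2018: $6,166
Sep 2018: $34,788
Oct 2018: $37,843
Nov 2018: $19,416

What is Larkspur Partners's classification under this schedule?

Class II

Combined gross sales into the state: $39,452 + $33,002 + $14,457 + $6,166 + $34,788 + $37,843 + $19,416 = $185,124.
$180,000 < $185,124 ≤ $200,000, so Class II applies.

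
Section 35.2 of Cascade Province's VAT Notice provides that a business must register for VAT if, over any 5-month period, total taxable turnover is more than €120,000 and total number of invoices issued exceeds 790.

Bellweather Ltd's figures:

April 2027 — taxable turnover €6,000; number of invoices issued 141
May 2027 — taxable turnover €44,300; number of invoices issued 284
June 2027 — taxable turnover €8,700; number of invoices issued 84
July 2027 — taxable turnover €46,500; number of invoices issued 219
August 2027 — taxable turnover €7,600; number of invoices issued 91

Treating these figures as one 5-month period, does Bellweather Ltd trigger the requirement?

Total taxable turnover: €6,000 + €44,300 + €8,700 + €46,500 + €7,600 = €113,100 (≤ €120,000).
Total number of invoices issued: 141 + 284 + 84 + 219 + 91 = 819 (> 790).
The test is 'and': the rule requires both, and at least one is not exceeded.

No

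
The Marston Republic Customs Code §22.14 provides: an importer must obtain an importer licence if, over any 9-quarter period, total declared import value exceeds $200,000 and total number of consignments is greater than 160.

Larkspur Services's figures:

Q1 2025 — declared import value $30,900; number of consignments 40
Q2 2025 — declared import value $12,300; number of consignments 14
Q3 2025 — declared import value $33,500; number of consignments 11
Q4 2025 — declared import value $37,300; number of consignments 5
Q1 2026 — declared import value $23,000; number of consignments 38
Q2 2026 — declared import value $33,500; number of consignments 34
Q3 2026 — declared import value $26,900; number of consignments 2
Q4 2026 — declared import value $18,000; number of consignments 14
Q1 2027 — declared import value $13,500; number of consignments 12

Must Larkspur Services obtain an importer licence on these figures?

Total declared import value: $30,900 + $12,300 + $33,500 + $37,300 + $23,000 + $33,500 + $26,900 + $18,000 + $13,500 = $228,900 (> $200,000).
Total number of consignments: 40 + 14 + 11 + 5 + 38 + 34 + 2 + 14 + 12 = 170 (> 160).
The test is 'and': both thresholds are exceeded.

Yes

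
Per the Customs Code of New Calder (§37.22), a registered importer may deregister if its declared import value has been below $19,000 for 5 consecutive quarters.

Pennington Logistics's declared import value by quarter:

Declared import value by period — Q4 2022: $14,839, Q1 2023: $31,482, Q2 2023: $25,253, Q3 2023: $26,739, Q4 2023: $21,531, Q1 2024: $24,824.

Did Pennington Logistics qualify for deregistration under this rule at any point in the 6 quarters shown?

Quarters below $19,000: Q4 2022.
Longest run of consecutive quarters below the threshold: 1.
1 < 5, so Pennington Logistics never became eligible.

No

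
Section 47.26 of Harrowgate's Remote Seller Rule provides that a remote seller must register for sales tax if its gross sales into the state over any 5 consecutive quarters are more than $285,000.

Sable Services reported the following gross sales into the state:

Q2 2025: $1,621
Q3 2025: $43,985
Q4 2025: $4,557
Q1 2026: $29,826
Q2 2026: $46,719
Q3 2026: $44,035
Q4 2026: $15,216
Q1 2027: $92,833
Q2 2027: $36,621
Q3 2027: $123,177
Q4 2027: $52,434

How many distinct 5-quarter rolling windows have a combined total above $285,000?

2

Q2 2025–Q2 2026: $1,621 + $43,985 + $4,557 + $29,826 + $46,719 = $126,708 (under)
Q3 2025–Q3 2026: $43,985 + $4,557 + $29,826 + $46,719 + $44,035 = $169,122 (under)
Q4 2025–Q4 2026: $4,557 + $29,826 + $46,719 + $44,035 + $15,216 = $140,353 (under)
Q1 2026–Q1 2027: $29,826 + $46,719 + $44,035 + $15,216 + $92,833 = $228,629 (under)
Q2 2026–Q2 2027: $46,719 + $44,035 + $15,216 + $92,833 + $36,621 = $235,424 (under)
Q3 2026–Q3 2027: $44,035 + $15,216 + $92,833 + $36,621 + $123,177 = $311,882 (over)
Q4 2026–Q4 2027: $15,216 + $92,833 + $36,621 + $123,177 + $52,434 = $320,281 (over)
2 windows exceed the threshold.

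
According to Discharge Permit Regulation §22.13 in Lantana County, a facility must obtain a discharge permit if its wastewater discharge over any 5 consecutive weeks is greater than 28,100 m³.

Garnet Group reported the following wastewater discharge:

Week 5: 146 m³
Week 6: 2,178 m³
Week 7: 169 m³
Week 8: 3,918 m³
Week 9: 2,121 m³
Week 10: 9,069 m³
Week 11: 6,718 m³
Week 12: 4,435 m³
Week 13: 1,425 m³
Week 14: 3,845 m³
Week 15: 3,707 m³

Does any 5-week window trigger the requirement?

No

Week 5–Week 9: 146 m³ + 2,178 m³ + 169 m³ + 3,918 m³ + 2,121 m³ = 8,532 m³ (under)
Week 6–Week 10: 2,178 m³ + 169 m³ + 3,918 m³ + 2,121 m³ + 9,069 m³ = 17,455 m³ (under)
Week 7–Week 11: 169 m³ + 3,918 m³ + 2,121 m³ + 9,069 m³ + 6,718 m³ = 21,995 m³ (under)
Week 8–Week 12: 3,918 m³ + 2,121 m³ + 9,069 m³ + 6,718 m³ + 4,435 m³ = 26,261 m³ (under)
Week 9–Week 13: 2,121 m³ + 9,069 m³ + 6,718 m³ + 4,435 m³ + 1,425 m³ = 23,768 m³ (under)
Week 10–Week 14: 9,069 m³ + 6,718 m³ + 4,435 m³ + 1,425 m³ + 3,845 m³ = 25,492 m³ (under)
Week 11–Week 15: 6,718 m³ + 4,435 m³ + 1,425 m³ + 3,845 m³ + 3,707 m³ = 20,130 m³ (under)
No window exceeds 28,100 m³.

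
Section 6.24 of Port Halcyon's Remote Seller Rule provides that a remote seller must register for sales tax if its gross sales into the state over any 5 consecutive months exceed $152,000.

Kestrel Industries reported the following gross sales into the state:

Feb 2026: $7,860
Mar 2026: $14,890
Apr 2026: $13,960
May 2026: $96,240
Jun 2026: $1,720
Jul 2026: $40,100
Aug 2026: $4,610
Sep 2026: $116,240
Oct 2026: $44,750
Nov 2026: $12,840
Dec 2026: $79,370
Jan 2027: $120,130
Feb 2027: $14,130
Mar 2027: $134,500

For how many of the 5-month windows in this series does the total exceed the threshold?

9

Feb 2026–Jun 2026: $7,860 + $14,890 + $13,960 + $96,240 + $1,720 = $134,670 (under)
Mar 2026–Jul 2026: $14,890 + $13,960 + $96,240 + $1,720 + $40,100 = $166,910 (over)
Apr 2026–Aug 2026: $13,960 + $96,240 + $1,720 + $40,100 + $4,610 = $156,630 (over)
May 2026–Sep 2026: $96,240 + $1,720 + $40,100 + $4,610 + $116,240 = $258,910 (over)
Jun 2026–Oct 2026: $1,720 + $40,100 + $4,610 + $116,240 + $44,750 = $207,420 (over)
Jul 2026–Nov 2026: $40,100 + $4,610 + $116,240 + $44,750 + $12,840 = $218,540 (over)
Aug 2026–Dec 2026: $4,610 + $116,240 + $44,750 + $12,840 + $79,370 = $257,810 (over)
Sep 2026–Jan 2027: $116,240 + $44,750 + $12,840 + $79,370 + $120,130 = $373,330 (over)
Oct 2026–Feb 2027: $44,750 + $12,840 + $79,370 + $120,130 + $14,130 = $271,220 (over)
Nov 2026–Mar 2027: $12,840 + $79,370 + $120,130 + $14,130 + $134,500 = $360,970 (over)
9 windows exceed the threshold.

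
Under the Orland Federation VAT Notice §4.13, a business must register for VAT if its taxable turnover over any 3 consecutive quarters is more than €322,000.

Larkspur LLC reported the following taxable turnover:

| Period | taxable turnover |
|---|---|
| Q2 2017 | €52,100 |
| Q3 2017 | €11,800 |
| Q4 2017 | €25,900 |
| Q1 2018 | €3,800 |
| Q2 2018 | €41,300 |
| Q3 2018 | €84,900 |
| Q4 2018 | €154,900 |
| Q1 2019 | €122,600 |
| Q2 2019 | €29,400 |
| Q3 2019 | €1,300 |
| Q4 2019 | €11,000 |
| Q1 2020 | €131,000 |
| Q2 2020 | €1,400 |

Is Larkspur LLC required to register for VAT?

Yes

Q2 2017–Q4 2017: €52,100 + €11,800 + €25,900 = €89,800 (under)
Q3 2017–Q1 2018: €11,800 + €25,900 + €3,800 = €41,500 (under)
Q4 2017–Q2 2018: €25,900 + €3,800 + €41,300 = €71,000 (under)
Q1 2018–Q3 2018: €3,800 + €41,300 + €84,900 = €130,000 (under)
Q2 2018–Q4 2018: €41,300 + €84,900 + €154,900 = €281,100 (under)
Q3 2018–Q1 2019: €84,900 + €154,900 + €122,600 = €362,400 (over)
Q4 2018–Q2 2019: €154,900 + €122,600 + €29,400 = €306,900 (under)
Q1 2019–Q3 2019: €122,600 + €29,400 + €1,300 = €153,300 (under)
Q2 2019–Q4 2019: €29,400 + €1,300 + €11,000 = €41,700 (under)
Q3 2019–Q1 2020: €1,300 + €11,000 + €131,000 = €143,300 (under)
Q4 2019–Q2 2020: €11,000 + €131,000 + €1,400 = €143,400 (under)
At least one window exceeds €322,000.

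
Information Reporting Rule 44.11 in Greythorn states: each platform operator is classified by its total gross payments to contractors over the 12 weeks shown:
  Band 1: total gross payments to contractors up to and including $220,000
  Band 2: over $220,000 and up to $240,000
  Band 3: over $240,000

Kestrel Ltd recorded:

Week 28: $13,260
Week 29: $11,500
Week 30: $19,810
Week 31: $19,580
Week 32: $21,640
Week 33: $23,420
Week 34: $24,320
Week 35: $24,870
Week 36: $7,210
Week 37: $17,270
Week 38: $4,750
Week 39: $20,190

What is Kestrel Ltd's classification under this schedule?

Band 1

Total gross payments to contractors: $13,260 + $11,500 + $19,810 + $19,580 + $21,640 + $23,420 + $24,320 + $24,870 + $7,210 + $17,270 + $4,750 + $20,190 = $207,820.
$207,820 ≤ $220,000, so Band 1 applies.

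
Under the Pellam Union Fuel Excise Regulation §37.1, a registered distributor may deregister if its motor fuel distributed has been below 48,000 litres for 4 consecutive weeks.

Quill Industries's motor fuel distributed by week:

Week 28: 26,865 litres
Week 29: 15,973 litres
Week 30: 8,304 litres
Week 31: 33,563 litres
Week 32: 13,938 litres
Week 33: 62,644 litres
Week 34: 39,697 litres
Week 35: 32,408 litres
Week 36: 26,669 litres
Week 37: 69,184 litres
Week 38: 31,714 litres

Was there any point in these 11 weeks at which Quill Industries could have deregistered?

Weeks below 48,000 litres: Week 28, Week 29, Week 30, Week 31, Week 32, Week 34, Week 35, Week 36, Week 38.
Longest run of consecutive weeks below the threshold: 5.
5 ≥ 4, so Quill Industries became eligible.

Yes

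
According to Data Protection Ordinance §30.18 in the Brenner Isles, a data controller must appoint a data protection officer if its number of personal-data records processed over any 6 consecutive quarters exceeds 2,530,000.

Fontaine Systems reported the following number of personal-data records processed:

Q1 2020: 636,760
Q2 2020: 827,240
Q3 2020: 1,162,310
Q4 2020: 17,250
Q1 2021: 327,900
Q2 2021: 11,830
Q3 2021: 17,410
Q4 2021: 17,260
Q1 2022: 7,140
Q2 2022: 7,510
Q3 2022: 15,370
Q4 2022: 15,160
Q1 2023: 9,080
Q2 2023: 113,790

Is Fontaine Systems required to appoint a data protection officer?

Q1 2020–Q2 2021: 636,760 + 827,240 + 1,162,310 + 17,250 + 327,900 + 11,830 = 2,983,290 (over)
Q2 2020–Q3 2021: 827,240 + 1,162,310 + 17,250 + 327,900 + 11,830 + 17,410 = 2,363,940 (under)
Q3 2020–Q4 2021: 1,162,310 + 17,250 + 327,900 + 11,830 + 17,410 + 17,260 = 1,553,960 (under)
Q4 2020–Q1 2022: 17,250 + 327,900 + 11,830 + 17,410 + 17,260 + 7,140 = 398,790 (under)
Q1 2021–Q2 2022: 327,900 + 11,830 + 17,410 + 17,260 + 7,140 + 7,510 = 389,050 (under)
Q2 2021–Q3 2022: 11,830 + 17,410 + 17,260 + 7,140 + 7,510 + 15,370 = 76,520 (under)
Q3 2021–Q4 2022: 17,410 + 17,260 + 7,140 + 7,510 + 15,370 + 15,160 = 79,850 (under)
Q4 2021–Q1 2023: 17,260 + 7,140 + 7,510 + 15,370 + 15,160 + 9,080 = 71,520 (under)
Q1 2022–Q2 2023: 7,140 + 7,510 + 15,370 + 15,160 + 9,080 + 113,790 = 168,050 (under)
At least one window exceeds 2,530,000.

Yes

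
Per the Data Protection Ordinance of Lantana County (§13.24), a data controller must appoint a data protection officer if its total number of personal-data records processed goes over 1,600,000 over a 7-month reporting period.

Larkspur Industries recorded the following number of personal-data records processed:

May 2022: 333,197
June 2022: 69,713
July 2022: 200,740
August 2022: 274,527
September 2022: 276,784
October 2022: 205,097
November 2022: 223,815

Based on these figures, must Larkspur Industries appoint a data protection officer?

No

Total number of personal-data records processed: 333,197 + 69,713 + 200,740 + 274,527 + 276,784 + 205,097 + 223,815 = 1,583,873.
1,583,873 ≤ 1,600,000, so the threshold is not exceeded.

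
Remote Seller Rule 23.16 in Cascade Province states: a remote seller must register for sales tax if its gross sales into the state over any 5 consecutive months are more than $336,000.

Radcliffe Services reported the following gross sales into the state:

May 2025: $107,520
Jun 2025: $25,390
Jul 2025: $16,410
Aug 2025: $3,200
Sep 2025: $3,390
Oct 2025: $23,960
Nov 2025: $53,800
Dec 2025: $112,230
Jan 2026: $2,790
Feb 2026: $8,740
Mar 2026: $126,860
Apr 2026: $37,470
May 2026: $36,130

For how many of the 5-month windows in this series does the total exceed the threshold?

May 2025–Sep 2025: $107,520 + $25,390 + $16,410 + $3,200 + $3,390 = $155,910 (under)
Jun 2025–Oct 2025: $25,390 + $16,410 + $3,200 + $3,390 + $23,960 = $72,350 (under)
Jul 2025–Nov 2025: $16,410 + $3,200 + $3,390 + $23,960 + $53,800 = $100,760 (under)
Aug 2025–Dec 2025: $3,200 + $3,390 + $23,960 + $53,800 + $112,230 = $196,580 (under)
Sep 2025–Jan 2026: $3,390 + $23,960 + $53,800 + $112,230 + $2,790 = $196,170 (under)
Oct 2025–Feb 2026: $23,960 + $53,800 + $112,230 + $2,790 + $8,740 = $201,520 (under)
Nov 2025–Mar 2026: $53,800 + $112,230 + $2,790 + $8,740 + $126,860 = $304,420 (under)
Dec 2025–Apr 2026: $112,230 + $2,790 + $8,740 + $126,860 + $37,470 = $288,090 (under)
Jan 2026–May 2026: $2,790 + $8,740 + $126,860 + $37,470 + $36,130 = $211,990 (under)
0 windows exceed the threshold.

0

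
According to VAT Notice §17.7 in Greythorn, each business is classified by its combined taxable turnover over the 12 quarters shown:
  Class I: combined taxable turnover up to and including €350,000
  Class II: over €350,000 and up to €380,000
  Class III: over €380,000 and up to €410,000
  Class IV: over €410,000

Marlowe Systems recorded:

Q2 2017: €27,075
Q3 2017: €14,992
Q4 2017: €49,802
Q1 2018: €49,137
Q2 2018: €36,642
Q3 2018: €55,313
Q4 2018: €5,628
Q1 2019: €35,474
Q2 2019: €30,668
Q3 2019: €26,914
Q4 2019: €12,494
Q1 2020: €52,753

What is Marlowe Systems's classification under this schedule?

Combined taxable turnover: €27,075 + €14,992 + €49,802 + €49,137 + €36,642 + €55,313 + €5,628 + €35,474 + €30,668 + €26,914 + €12,494 + €52,753 = €396,892.
€380,000 < €396,892 ≤ €410,000, so Class III applies.

Class III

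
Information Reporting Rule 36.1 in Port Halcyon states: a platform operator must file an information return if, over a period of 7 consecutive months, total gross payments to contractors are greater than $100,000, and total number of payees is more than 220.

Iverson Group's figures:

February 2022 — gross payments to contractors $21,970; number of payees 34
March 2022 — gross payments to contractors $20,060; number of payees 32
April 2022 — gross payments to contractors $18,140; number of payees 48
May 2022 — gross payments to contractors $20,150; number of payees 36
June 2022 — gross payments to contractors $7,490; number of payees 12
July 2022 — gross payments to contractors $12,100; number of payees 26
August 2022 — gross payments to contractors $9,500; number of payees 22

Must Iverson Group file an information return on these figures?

No

Total gross payments to contractors: $21,970 + $20,060 + $18,140 + $20,150 + $7,490 + $12,100 + $9,500 = $109,410 (> $100,000).
Total number of payees: 34 + 32 + 48 + 36 + 12 + 26 + 22 = 210 (≤ 220).
The test is 'and': the rule requires both, and at least one is not exceeded.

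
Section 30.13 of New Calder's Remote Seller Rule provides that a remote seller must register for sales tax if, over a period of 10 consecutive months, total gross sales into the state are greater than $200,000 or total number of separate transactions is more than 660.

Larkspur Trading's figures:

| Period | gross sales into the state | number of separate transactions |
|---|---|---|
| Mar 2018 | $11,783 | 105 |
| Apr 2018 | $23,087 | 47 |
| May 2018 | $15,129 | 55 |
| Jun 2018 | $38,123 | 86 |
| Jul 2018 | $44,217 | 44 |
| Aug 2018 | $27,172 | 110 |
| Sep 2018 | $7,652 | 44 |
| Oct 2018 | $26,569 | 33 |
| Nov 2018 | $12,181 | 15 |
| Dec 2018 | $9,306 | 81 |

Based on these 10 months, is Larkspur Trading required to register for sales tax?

Total gross sales into the state: $11,783 + $23,087 + $15,129 + $38,123 + $44,217 + $27,172 + $7,652 + $26,569 + $12,181 + $9,306 = $215,219 (> $200,000).
Total number of separate transactions: 105 + 47 + 55 + 86 + 44 + 110 + 44 + 33 + 15 + 81 = 620 (≤ 660).
The test is 'or': at least one threshold is exceeded.

Yes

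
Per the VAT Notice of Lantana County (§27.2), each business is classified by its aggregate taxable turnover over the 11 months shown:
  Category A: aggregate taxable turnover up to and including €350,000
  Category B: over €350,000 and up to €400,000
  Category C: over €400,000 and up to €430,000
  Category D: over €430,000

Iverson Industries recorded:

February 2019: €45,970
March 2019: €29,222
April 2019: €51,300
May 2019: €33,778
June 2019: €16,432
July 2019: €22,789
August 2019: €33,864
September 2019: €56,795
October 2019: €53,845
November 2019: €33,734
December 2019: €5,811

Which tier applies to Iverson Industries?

Category B

Aggregate taxable turnover: €45,970 + €29,222 + €51,300 + €33,778 + €16,432 + €22,789 + €33,864 + €56,795 + €53,845 + €33,734 + €5,811 = €383,540.
€350,000 < €383,540 ≤ €400,000, so Category B applies.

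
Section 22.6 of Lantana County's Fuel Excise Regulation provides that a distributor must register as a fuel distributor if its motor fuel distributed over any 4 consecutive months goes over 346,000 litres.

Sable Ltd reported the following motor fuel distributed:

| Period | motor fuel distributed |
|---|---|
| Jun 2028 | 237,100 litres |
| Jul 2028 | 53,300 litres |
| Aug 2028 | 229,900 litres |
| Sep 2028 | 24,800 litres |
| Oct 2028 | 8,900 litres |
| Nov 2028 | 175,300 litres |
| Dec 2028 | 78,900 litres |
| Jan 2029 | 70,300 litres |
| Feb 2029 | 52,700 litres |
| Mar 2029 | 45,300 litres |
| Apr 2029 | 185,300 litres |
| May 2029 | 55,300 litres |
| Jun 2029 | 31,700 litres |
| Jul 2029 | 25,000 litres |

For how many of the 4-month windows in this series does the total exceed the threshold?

4

Jun 2028–Sep 2028: 237,100 litres + 53,300 litres + 229,900 litres + 24,800 litres = 545,100 litres (over)
Jul 2028–Oct 2028: 53,300 litres + 229,900 litres + 24,800 litres + 8,900 litres = 316,900 litres (under)
Aug 2028–Nov 2028: 229,900 litres + 24,800 litres + 8,900 litres + 175,300 litres = 438,900 litres (over)
Sep 2028–Dec 2028: 24,800 litres + 8,900 litres + 175,300 litres + 78,900 litres = 287,900 litres (under)
Oct 2028–Jan 2029: 8,900 litres + 175,300 litres + 78,900 litres + 70,300 litres = 333,400 litres (under)
Nov 2028–Feb 2029: 175,300 litres + 78,900 litres + 70,300 litres + 52,700 litres = 377,200 litres (over)
Dec 2028–Mar 2029: 78,900 litres + 70,300 litres + 52,700 litres + 45,300 litres = 247,200 litres (under)
Jan 2029–Apr 2029: 70,300 litres + 52,700 litres + 45,300 litres + 185,300 litres = 353,600 litres (over)
Feb 2029–May 2029: 52,700 litres + 45,300 litres + 185,300 litres + 55,300 litres = 338,600 litres (under)
Mar 2029–Jun 2029: 45,300 litres + 185,300 litres + 55,300 litres + 31,700 litres = 317,600 litres (under)
Apr 2029–Jul 2029: 185,300 litres + 55,300 litres + 31,700 litres + 25,000 litres = 297,300 litres (under)
4 windows exceed the threshold.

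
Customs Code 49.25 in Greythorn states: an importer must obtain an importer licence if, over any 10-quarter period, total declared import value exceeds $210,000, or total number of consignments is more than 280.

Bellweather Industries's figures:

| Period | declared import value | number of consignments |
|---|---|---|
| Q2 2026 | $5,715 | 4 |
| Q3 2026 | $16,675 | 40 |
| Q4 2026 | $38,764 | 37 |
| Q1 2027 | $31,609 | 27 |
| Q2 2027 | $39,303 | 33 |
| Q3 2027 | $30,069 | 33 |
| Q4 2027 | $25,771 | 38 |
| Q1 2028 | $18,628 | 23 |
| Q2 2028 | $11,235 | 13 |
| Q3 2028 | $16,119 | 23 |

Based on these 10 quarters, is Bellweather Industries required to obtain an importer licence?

Total declared import value: $5,715 + $16,675 + $38,764 + $31,609 + $39,303 + $30,069 + $25,771 + $18,628 + $11,235 + $16,119 = $233,888 (> $210,000).
Total number of consignments: 4 + 40 + 37 + 27 + 33 + 33 + 38 + 23 + 13 + 23 = 271 (≤ 280).
The test is 'or': at least one threshold is exceeded.

Yes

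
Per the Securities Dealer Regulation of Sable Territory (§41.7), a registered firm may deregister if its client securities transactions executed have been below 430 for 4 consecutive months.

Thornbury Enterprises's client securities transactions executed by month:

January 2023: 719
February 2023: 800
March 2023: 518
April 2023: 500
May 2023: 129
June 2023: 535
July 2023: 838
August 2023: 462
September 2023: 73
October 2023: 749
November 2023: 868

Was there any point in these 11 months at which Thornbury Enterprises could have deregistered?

Months below 430: May 2023, September 2023.
Longest run of consecutive months below the threshold: 1.
1 < 4, so Thornbury Enterprises never became eligible.

No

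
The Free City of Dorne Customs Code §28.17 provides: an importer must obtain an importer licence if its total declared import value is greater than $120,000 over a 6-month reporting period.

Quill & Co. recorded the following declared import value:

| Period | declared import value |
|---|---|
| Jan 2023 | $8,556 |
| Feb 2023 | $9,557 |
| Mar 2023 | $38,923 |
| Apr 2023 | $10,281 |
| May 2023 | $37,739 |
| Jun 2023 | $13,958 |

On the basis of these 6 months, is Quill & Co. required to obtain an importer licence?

Total declared import value: $8,556 + $9,557 + $38,923 + $10,281 + $37,739 + $13,958 = $119,014.
$119,014 ≤ $120,000, so the threshold is not exceeded.

No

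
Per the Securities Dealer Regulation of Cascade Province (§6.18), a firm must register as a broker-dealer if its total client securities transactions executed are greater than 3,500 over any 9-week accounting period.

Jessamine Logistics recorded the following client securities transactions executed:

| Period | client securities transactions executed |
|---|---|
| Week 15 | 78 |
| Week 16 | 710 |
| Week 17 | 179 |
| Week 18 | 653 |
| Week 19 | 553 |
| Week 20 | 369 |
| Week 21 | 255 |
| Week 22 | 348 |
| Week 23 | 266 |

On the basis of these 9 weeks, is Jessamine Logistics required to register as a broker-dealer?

No

Total client securities transactions executed: 78 + 710 + 179 + 653 + 553 + 369 + 255 + 348 + 266 = 3,411.
3,411 ≤ 3,500, so the threshold is not exceeded.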